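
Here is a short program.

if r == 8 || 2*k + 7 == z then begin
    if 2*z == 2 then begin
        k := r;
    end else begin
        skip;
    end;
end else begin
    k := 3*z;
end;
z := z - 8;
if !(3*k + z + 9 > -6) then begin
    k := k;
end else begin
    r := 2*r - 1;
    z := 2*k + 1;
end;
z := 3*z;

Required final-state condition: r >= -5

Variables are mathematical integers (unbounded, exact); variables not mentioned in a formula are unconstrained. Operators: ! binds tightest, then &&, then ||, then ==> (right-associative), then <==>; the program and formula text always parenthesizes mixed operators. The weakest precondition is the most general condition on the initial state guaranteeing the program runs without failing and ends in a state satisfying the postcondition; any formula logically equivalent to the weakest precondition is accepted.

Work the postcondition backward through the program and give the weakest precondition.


Working backward. After the program, r >= -5 must hold.
Before z := 3*z: r >= -5
Then branch requires r >= -5; else branch requires 2*r >= -4.
Before the if: ((!(3*k + z > -15)) ==> r >= -5) && (3*k + z > -15 ==> 2*r >= -4)
Before z := z - 8: ((!(3*k + z > -7)) ==> r >= -5) && (3*k + z > -7 ==> 2*r >= -4)
Then branch requires (2*z == 2 ==> (((!(3*r + z > -7)) ==> r >= -5) && (3*r + z > -7 ==> 2*r >= -4))) && ((!(2*z == 2)) ==> (((!(3*k + z > -7)) ==> r >= -5) && (3*k + z > -7 ==> 2*r >= -4))); else branch requires ((!(10*z > -7)) ==> r >= -5) && (10*z > -7 ==> 2*r >= -4).
Before the if: ((r == 8 || 2*k == z - 7) ==> ((2*z == 2 ==> (((!(3*r + z > -7)) ==> r >= -5) && (3*r + z > -7 ==> 2*r >= -4))) && ((!(2*z == 2)) ==> (((!(3*k + z > -7)) ==> r >= -5) && (3*k + z > -7 ==> 2*r >= -4))))) && ((!(r == 8 || 2*k == z - 7)) ==> (((!(10*z > -7)) ==> r >= -5) && (10*z > -7 ==> 2*r >= -4)))
Answer: WP = ((r == 8 || 2*k == z - 7) ==> ((2*z == 2 ==> (((!(3*r + z > -7)) ==> r >= -5) && (3*r + z > -7 ==> 2*r >= -4))) && ((!(2*z == 2)) ==> (((!(3*k + z > -7)) ==> r >= -5) && (3*k + z > -7 ==> 2*r >= -4))))) && ((!(r == 8 || 2*k == z - 7)) ==> (((!(10*z > -7)) ==> r >= -5) && (10*z > -7 ==> 2*r >= -4)))


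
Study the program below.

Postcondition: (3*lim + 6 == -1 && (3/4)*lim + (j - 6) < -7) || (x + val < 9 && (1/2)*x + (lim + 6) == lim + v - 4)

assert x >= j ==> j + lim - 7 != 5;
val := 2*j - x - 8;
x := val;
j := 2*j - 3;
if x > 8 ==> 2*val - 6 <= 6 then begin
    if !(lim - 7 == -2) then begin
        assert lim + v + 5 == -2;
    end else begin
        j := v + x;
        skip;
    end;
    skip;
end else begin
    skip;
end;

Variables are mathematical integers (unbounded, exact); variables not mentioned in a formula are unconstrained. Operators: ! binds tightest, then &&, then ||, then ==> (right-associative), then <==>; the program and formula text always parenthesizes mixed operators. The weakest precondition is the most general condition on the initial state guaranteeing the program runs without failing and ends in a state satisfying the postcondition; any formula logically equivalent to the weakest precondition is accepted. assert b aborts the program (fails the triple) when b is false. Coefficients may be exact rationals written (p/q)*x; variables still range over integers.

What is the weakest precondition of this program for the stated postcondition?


Working backward. After the program, the postcondition (3*lim + 6 == -1 && (3/4)*lim + (j - 6) < -7) || (x + val < 9 && (1/2)*x + (lim + 6) == lim + v - 4) must hold; in canonical form it is (3*lim == -7 && j + (3/4)*lim < -1) || (val + x < 9 && (1/2)*x == v - 10).
Then branch requires ((!(lim == 5)) ==> (lim + v == -7 && ((3*lim == -7 && j + (3/4)*lim < -1) || (val + x < 9 && (1/2)*x == v - 10)))) && (lim == 5 ==> ((3*lim == -7 && (3/4)*lim + v + x < -1) || (val + x < 9 && (1/2)*x == v - 10))); else branch requires (3*lim == -7 && j + (3/4)*lim < -1) || (val + x < 9 && (1/2)*x == v - 10).
Before the if: ((x > 8 ==> 2*val <= 12) ==> (((!(lim == 5)) ==> (lim + v == -7 && ((3*lim == -7 && j + (3/4)*lim < -1) || (val + x < 9 && (1/2)*x == v - 10)))) && (lim == 5 ==> ((3*lim == -7 && (3/4)*lim + v + x < -1) || (val + x < 9 && (1/2)*x == v - 10))))) && ((!(x > 8 ==> 2*val <= 12)) ==> ((3*lim == -7 && j + (3/4)*lim < -1) || (val + x < 9 && (1/2)*x == v - 10)))
Before j := 2*j - 3: ((x > 8 ==> 2*val <= 12) ==> (((!(lim == 5)) ==> (lim + v == -7 && ((3*lim == -7 && 2*j + (3/4)*lim < 2) || (val + x < 9 && (1/2)*x == v - 10)))) && (lim == 5 ==> ((3*lim == -7 && (3/4)*lim + v + x < -1) || (val + x < 9 && (1/2)*x == v - 10))))) && ((!(x > 8 ==> 2*val <= 12)) ==> ((3*lim == -7 && 2*j + (3/4)*lim < 2) || (val + x < 9 && (1/2)*x == v - 10)))
Before x := val: ((val > 8 ==> 2*val <= 12) ==> (((!(lim == 5)) ==> (lim + v == -7 && ((3*lim == -7 && 2*j + (3/4)*lim < 2) || (2*val < 9 && (1/2)*val == v - 10)))) && (lim == 5 ==> ((3*lim == -7 && (3/4)*lim + v + val < -1) || (2*val < 9 && (1/2)*val == v - 10))))) && ((!(val > 8 ==> 2*val <= 12)) ==> ((3*lim == -7 && 2*j + (3/4)*lim < 2) || (2*val < 9 && (1/2)*val == v - 10)))
Before val := 2*j - x - 8: ((2*j > x + 16 ==> 4*j <= 2*x + 28) ==> (((!(lim == 5)) ==> (lim + v == -7 && ((3*lim == -7 && 2*j + (3/4)*lim < 2) || (4*j < 2*x + 25 && j == v + (1/2)*x - 6)))) && (lim == 5 ==> ((3*lim == -7 && 2*j + (3/4)*lim + v < x + 7) || (4*j < 2*x + 25 && j == v + (1/2)*x - 6))))) && ((!(2*j > x + 16 ==> 4*j <= 2*x + 28)) ==> ((3*lim == -7 && 2*j + (3/4)*lim < 2) || (4*j < 2*x + 25 && j == v + (1/2)*x - 6)))
Before assert x >= j ==> j + lim - 7 != 5: (x >= j ==> j + lim != 12) && ((2*j > x + 16 ==> 4*j <= 2*x + 28) ==> (((!(lim == 5)) ==> (lim + v == -7 && ((3*lim == -7 && 2*j + (3/4)*lim < 2) || (4*j < 2*x + 25 && j == v + (1/2)*x - 6)))) && (lim == 5 ==> ((3*lim == -7 && 2*j + (3/4)*lim + v < x + 7) || (4*j < 2*x + 25 && j == v + (1/2)*x - 6))))) && ((!(2*j > x + 16 ==> 4*j <= 2*x + 28)) ==> ((3*lim == -7 && 2*j + (3/4)*lim < 2) || (4*j < 2*x + 25 && j == v + (1/2)*x - 6)))
Answer: WP = (x >= j ==> j + lim != 12) && ((2*j > x + 16 ==> 4*j <= 2*x + 28) ==> (((!(lim == 5)) ==> (lim + v == -7 && ((3*lim == -7 && 2*j + (3/4)*lim < 2) || (4*j < 2*x + 25 && j == v + (1/2)*x - 6)))) && (lim == 5 ==> ((3*lim == -7 && 2*j + (3/4)*lim + v < x + 7) || (4*j < 2*x + 25 && j == v + (1/2)*x - 6))))) && ((!(2*j > x + 16 ==> 4*j <= 2*x + 28)) ==> ((3*lim == -7 && 2*j + (3/4)*lim < 2) || (4*j < 2*x + 25 && j == v + (1/2)*x - 6)))


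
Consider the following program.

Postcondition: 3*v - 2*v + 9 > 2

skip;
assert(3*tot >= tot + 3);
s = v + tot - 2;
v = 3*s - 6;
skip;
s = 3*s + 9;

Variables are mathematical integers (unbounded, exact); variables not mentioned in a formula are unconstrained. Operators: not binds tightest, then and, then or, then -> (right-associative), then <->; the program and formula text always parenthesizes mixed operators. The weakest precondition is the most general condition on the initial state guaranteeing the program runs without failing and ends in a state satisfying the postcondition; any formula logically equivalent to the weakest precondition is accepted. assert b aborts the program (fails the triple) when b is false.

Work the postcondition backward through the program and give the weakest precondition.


Working backward. After the program, the postcondition 3*v - 2*v + 9 > 2 must hold; in canonical form it is v > -7.
Before s := 3*s + 9: v > -7
Before skip: v > -7
Before v := 3*s - 6: 3*s > -1
Before s := v + tot - 2: 3*tot + 3*v > 5
Before assert 3*tot >= tot + 3: 2*tot >= 3 and 3*tot + 3*v > 5
Before skip: 2*tot >= 3 and 3*tot + 3*v > 5
Answer: WP = 2*tot >= 3 and 3*tot + 3*v > 5


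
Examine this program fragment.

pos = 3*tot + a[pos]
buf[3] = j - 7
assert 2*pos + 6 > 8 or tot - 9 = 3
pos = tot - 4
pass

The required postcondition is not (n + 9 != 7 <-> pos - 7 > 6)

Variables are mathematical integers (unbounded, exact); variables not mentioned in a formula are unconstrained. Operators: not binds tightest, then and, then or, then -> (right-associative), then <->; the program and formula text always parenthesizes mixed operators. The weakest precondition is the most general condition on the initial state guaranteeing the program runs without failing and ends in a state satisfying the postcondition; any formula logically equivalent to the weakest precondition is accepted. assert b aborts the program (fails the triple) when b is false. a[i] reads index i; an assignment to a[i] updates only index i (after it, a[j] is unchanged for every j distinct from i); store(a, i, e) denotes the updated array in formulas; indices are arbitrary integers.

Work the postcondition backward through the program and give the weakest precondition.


Working backward. After the program, the postcondition not (n + 9 != 7 <-> pos - 7 > 6) must hold; in canonical form it is not (n != -2 <-> pos > 13).
Before skip: not (n != -2 <-> pos > 13)
Before pos := tot - 4: not (n != -2 <-> tot > 17)
Before assert 2*pos + 6 > 8 or tot - 9 = 3: (2*pos > 2 or tot = 12) and (not (n != -2 <-> tot > 17))
Before buf[3] := j - 7: (2*pos > 2 or tot = 12) and (not (n != -2 <-> tot > 17))
Before pos := 3*tot + a[pos]: (2*a[pos] + 6*tot > 2 or tot = 12) and (not (n != -2 <-> tot > 17))
Answer: WP = (2*a[pos] + 6*tot > 2 or tot = 12) and (not (n != -2 <-> tot > 17))


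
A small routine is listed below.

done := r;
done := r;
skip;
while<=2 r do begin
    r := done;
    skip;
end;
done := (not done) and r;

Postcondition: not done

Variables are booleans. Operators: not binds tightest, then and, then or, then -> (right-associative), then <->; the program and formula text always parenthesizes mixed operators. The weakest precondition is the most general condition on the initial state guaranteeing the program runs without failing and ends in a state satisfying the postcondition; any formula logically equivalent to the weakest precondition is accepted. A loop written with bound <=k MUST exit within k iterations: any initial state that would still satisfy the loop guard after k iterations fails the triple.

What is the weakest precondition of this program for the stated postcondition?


Working backward. After the program, not done must hold.
Before done := (not done) and r: not ((not done) and r)
Before the loop (bound <=2), unroll the exhaustion recursion (WP_0 = exit-now case; WP_j = one more guarded iteration, up to j = 2):
  WP_0: (not r) and (not ((not done) and r))
  WP_1: (r -> (not done)) and ((not r) -> (not ((not done) and r)))
  WP_2: (r -> (done -> (not done))) and ((not r) -> (not ((not done) and r)))
So before the loop: (r -> (done -> (not done))) and ((not r) -> (not ((not done) and r)))
Before skip: (r -> (done -> (not done))) and ((not r) -> (not ((not done) and r)))
Before done := r: r -> (r -> (not r))
Before done := r: r -> (r -> (not r))
Answer: WP = r -> (r -> (not r))


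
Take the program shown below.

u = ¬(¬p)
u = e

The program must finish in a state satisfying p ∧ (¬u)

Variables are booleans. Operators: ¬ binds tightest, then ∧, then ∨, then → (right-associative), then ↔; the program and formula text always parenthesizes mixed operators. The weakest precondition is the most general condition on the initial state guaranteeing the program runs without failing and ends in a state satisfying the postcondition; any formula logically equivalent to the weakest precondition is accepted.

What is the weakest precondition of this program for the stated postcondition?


Working backward. After the program, p ∧ (¬u) must hold.
Before u := e: p ∧ (¬e)
Before u := ¬(¬p): p ∧ (¬e)
Answer: WP = p ∧ (¬e)


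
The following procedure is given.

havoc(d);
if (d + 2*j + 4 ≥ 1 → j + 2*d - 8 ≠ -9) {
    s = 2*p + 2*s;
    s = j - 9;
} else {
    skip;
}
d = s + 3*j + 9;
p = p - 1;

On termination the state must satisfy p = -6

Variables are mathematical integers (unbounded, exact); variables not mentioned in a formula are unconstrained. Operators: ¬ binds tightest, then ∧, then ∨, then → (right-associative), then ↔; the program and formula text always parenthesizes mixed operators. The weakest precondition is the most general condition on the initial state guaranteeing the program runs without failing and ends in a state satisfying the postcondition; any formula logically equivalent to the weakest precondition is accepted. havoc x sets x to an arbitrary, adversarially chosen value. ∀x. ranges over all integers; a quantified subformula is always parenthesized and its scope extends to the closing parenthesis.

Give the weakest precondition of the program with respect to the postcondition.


Working backward. After the program, p = -6 must hold.
Before p := p - 1: p = -5
Before d := s + 3*j + 9: p = -5
Then branch requires p = -5; else branch requires p = -5.
Before the if: ((d + 2*j ≥ -3 → 2*d + j ≠ -1) → p = -5) ∧ ((¬(d + 2*j ≥ -3 → 2*d + j ≠ -1)) → p = -5)
Before havoc d: ∀d_1. (((d_1 + 2*j ≥ -3 → 2*d_1 + j ≠ -1) → p = -5) ∧ ((¬(d_1 + 2*j ≥ -3 → 2*d_1 + j ≠ -1)) → p = -5))
Answer: WP = ∀d_1. (((d_1 + 2*j ≥ -3 → 2*d_1 + j ≠ -1) → p = -5) ∧ ((¬(d_1 + 2*j ≥ -3 → 2*d_1 + j ≠ -1)) → p = -5))


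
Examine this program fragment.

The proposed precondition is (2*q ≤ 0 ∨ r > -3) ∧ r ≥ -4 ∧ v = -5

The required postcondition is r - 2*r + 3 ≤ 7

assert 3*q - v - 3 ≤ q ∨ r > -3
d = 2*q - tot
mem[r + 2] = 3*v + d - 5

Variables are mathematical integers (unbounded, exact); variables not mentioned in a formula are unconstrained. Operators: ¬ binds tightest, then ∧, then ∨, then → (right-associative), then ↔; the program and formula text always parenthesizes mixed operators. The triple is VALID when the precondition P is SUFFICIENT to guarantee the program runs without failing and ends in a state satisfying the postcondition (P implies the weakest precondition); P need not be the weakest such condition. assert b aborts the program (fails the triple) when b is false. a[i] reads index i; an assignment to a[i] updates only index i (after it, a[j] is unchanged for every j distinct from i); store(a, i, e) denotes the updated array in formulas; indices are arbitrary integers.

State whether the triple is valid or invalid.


Working backward. After the program, the postcondition r - 2*r + 3 ≤ 7 must hold; in canonical form it is r ≥ -4.
Before mem[r + 2] := 3*v + d - 5: r ≥ -4
Before d := 2*q - tot: r ≥ -4
Before assert 3*q - v - 3 ≤ q ∨ r > -3: (2*q ≤ v + 3 ∨ r > -3) ∧ r ≥ -4
The weakest precondition is (2*q ≤ v + 3 ∨ r > -3) ∧ r ≥ -4.
Check whether (2*q ≤ 0 ∨ r > -3) ∧ r ≥ -4 ∧ v = -5 implies it.
Countermodel: at the initial state q = 0, r = -4, v = -5, the precondition holds but the weakest precondition fails.
Answer: invalid


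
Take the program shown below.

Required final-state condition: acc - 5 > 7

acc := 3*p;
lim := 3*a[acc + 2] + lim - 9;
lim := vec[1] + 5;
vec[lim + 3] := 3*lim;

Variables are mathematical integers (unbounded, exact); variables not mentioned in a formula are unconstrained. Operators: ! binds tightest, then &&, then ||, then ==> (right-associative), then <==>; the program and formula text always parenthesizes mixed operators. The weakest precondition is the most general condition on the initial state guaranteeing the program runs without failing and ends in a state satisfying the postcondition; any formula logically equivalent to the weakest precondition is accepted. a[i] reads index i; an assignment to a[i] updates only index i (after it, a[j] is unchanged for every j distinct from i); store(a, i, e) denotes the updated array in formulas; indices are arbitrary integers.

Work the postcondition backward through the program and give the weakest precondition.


Working backward. After the program, the postcondition acc - 5 > 7 must hold; in canonical form it is acc > 12.
Before vec[lim + 3] := 3*lim: acc > 12
Before lim := vec[1] + 5: acc > 12
Before lim := 3*a[acc + 2] + lim - 9: acc > 12
Before acc := 3*p: 3*p > 12
Answer: WP = 3*p > 12


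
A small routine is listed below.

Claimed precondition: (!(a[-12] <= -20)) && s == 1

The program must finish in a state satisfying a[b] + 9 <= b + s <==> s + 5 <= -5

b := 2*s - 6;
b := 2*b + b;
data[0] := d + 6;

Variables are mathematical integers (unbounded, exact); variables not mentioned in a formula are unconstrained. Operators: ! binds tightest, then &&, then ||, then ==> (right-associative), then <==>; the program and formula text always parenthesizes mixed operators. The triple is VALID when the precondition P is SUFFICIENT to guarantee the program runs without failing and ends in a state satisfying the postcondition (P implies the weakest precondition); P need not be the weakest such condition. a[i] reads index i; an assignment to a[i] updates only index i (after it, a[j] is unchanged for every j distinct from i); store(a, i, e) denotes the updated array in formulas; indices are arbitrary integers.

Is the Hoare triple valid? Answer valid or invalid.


Working backward. After the program, the postcondition a[b] + 9 <= b + s <==> s + 5 <= -5 must hold; in canonical form it is a[b] <= b + s - 9 <==> s <= -10.
Before data[0] := d + 6: a[b] <= b + s - 9 <==> s <= -10
Before b := 2*b + b: a[3*b] <= 3*b + s - 9 <==> s <= -10
Before b := 2*s - 6: a[6*s - 18] <= 7*s - 27 <==> s <= -10
The weakest precondition is a[6*s - 18] <= 7*s - 27 <==> s <= -10.
Check whether (!(a[-12] <= -20)) && s == 1 implies it.
Every state satisfying the precondition satisfies the weakest precondition: the implication holds.
Answer: valid


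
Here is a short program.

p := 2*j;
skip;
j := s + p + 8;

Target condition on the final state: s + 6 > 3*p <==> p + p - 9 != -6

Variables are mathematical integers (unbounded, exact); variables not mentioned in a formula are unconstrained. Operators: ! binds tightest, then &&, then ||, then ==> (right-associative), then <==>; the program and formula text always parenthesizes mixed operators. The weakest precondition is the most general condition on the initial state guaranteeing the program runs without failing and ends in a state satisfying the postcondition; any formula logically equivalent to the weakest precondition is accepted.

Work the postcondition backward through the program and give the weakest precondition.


Working backward. After the program, the postcondition s + 6 > 3*p <==> p + p - 9 != -6 must hold; in canonical form it is s > 3*p - 6 <==> 2*p != 3.
Before j := s + p + 8: s > 3*p - 6 <==> 2*p != 3
Before skip: s > 3*p - 6 <==> 2*p != 3
Before p := 2*j: s > 6*j - 6 <==> 4*j != 3
Answer: WP = s > 6*j - 6 <==> 4*j != 3


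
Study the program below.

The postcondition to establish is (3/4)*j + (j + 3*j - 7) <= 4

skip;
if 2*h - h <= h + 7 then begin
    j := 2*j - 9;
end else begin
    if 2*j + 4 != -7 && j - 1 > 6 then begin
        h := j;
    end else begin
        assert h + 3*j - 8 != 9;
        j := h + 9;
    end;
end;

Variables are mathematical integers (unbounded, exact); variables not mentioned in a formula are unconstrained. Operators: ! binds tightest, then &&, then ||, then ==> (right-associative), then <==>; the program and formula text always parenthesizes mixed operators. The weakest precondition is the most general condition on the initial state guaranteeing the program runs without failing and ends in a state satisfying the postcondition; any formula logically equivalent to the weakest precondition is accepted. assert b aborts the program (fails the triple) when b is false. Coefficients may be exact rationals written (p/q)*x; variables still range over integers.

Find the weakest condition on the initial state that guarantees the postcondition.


Working backward. After the program, the postcondition (3/4)*j + (j + 3*j - 7) <= 4 must hold; in canonical form it is (19/4)*j <= 11.
Then branch requires (19/2)*j <= 215/4; else branch requires ((2*j != -11 && j > 7) ==> (19/4)*j <= 11) && ((!(2*j != -11 && j > 7)) ==> (h + 3*j != 17 && (19/4)*h <= -127/4)).
Before the if: (19/2)*j <= 215/4
Before skip: (19/2)*j <= 215/4
Answer: WP = (19/2)*j <= 215/4


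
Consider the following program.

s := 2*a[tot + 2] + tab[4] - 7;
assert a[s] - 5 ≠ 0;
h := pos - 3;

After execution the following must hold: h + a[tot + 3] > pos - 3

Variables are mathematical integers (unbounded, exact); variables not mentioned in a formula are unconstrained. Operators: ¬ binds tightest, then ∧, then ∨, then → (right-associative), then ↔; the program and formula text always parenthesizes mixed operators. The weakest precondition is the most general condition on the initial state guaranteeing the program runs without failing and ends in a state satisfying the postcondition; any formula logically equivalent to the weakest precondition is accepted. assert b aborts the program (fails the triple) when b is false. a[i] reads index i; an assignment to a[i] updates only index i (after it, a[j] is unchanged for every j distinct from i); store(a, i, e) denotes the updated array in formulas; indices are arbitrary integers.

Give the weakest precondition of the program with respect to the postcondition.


Working backward. After the program, the postcondition h + a[tot + 3] > pos - 3 must hold; in canonical form it is a[tot + 3] + h > pos - 3.
Before h := pos - 3: a[tot + 3] > 0
Before assert a[s] - 5 ≠ 0: a[s] ≠ 5 ∧ a[tot + 3] > 0
Before s := 2*a[tot + 2] + tab[4] - 7: a[2*a[tot + 2] + tab[4] - 7] ≠ 5 ∧ a[tot + 3] > 0
Answer: WP = a[2*a[tot + 2] + tab[4] - 7] ≠ 5 ∧ a[tot + 3] > 0


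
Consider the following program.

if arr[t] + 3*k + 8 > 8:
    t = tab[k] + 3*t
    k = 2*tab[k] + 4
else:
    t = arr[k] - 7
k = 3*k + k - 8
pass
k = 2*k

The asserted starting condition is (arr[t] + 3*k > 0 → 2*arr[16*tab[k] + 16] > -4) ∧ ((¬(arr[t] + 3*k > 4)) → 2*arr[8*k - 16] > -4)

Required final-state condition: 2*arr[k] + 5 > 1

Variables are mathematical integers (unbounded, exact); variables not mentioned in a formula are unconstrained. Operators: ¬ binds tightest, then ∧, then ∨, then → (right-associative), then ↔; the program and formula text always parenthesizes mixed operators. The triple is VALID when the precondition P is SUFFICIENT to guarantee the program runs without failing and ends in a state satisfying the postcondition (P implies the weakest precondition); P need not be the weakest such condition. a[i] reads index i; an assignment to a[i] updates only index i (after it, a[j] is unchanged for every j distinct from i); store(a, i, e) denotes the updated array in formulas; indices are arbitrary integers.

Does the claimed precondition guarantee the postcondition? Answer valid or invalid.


Working backward. After the program, the postcondition 2*arr[k] + 5 > 1 must hold; in canonical form it is 2*arr[k] > -4.
Before k := 2*k: 2*arr[2*k] > -4
Before skip: 2*arr[2*k] > -4
Before k := 3*k + k - 8: 2*arr[8*k - 16] > -4
Then branch requires 2*arr[16*tab[k] + 16] > -4; else branch requires 2*arr[8*k - 16] > -4.
Before the if: (arr[t] + 3*k > 0 → 2*arr[16*tab[k] + 16] > -4) ∧ ((¬(arr[t] + 3*k > 0)) → 2*arr[8*k - 16] > -4)
The weakest precondition is (arr[t] + 3*k > 0 → 2*arr[16*tab[k] + 16] > -4) ∧ ((¬(arr[t] + 3*k > 0)) → 2*arr[8*k - 16] > -4).
Check whether (arr[t] + 3*k > 0 → 2*arr[16*tab[k] + 16] > -4) ∧ ((¬(arr[t] + 3*k > 4)) → 2*arr[8*k - 16] > -4) implies it.
Every state satisfying the precondition satisfies the weakest precondition: the implication holds.
Answer: valid


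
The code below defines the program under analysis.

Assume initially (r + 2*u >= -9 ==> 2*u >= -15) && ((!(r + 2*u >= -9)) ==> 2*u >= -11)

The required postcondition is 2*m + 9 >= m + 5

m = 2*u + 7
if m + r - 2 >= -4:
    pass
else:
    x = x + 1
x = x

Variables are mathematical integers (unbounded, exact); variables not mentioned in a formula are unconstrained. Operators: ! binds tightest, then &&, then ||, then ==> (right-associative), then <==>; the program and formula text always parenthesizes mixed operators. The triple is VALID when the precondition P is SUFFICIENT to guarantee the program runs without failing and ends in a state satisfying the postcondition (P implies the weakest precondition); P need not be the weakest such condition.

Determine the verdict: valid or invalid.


Working backward. After the program, the postcondition 2*m + 9 >= m + 5 must hold; in canonical form it is m >= -4.
Before x := x: m >= -4
Then branch requires m >= -4; else branch requires m >= -4.
Before the if: (m + r >= -2 ==> m >= -4) && ((!(m + r >= -2)) ==> m >= -4)
Before m := 2*u + 7: (r + 2*u >= -9 ==> 2*u >= -11) && ((!(r + 2*u >= -9)) ==> 2*u >= -11)
The weakest precondition is (r + 2*u >= -9 ==> 2*u >= -11) && ((!(r + 2*u >= -9)) ==> 2*u >= -11).
Check whether (r + 2*u >= -9 ==> 2*u >= -15) && ((!(r + 2*u >= -9)) ==> 2*u >= -11) implies it.
Countermodel: at the initial state r = 5, u = -7, the precondition holds but the weakest precondition fails.
Answer: invalid


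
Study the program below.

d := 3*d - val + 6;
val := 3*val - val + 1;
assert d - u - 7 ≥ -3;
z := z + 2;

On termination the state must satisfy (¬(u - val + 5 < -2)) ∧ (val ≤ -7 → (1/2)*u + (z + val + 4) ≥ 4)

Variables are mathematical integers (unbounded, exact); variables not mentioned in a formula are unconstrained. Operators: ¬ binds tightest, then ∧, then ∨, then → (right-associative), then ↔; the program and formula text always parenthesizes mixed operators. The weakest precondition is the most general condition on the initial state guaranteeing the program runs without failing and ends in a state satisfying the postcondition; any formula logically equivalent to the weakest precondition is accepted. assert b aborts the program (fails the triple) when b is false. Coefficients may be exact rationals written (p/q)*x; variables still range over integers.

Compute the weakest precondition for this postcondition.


Working backward. After the program, the postcondition (¬(u - val + 5 < -2)) ∧ (val ≤ -7 → (1/2)*u + (z + val + 4) ≥ 4) must hold; in canonical form it is (¬(u < val - 7)) ∧ (val ≤ -7 → (1/2)*u + val + z ≥ 0).
Before z := z + 2: (¬(u < val - 7)) ∧ (val ≤ -7 → (1/2)*u + val + z ≥ -2)
Before assert d - u - 7 ≥ -3: d ≥ u + 4 ∧ (¬(u < val - 7)) ∧ (val ≤ -7 → (1/2)*u + val + z ≥ -2)
Before val := 3*val - val + 1: d ≥ u + 4 ∧ (¬(u < 2*val - 6)) ∧ (2*val ≤ -8 → (1/2)*u + 2*val + z ≥ -3)
Before d := 3*d - val + 6: 3*d ≥ u + val - 2 ∧ (¬(u < 2*val - 6)) ∧ (2*val ≤ -8 → (1/2)*u + 2*val + z ≥ -3)
Answer: WP = 3*d ≥ u + val - 2 ∧ (¬(u < 2*val - 6)) ∧ (2*val ≤ -8 → (1/2)*u + 2*val + z ≥ -3)


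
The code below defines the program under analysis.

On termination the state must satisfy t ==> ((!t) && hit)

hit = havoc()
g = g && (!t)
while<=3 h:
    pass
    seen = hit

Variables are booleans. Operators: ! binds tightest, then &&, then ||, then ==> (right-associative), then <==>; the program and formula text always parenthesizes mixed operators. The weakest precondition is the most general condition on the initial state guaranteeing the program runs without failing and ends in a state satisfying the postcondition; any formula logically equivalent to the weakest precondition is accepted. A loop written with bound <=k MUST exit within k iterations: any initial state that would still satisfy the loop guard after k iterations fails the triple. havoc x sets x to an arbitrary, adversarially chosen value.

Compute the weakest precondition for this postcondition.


Working backward. After the program, t ==> ((!t) && hit) must hold.
Before the loop (bound <=3), unroll the exhaustion recursion (WP_0 = exit-now case; WP_j = one more guarded iteration, up to j = 3):
  WP_0: (!h) && (t ==> ((!t) && hit))
  WP_1: (h ==> ((!h) && (t ==> ((!t) && hit)))) && ((!h) ==> (t ==> ((!t) && hit)))
  WP_2: (h ==> ((h ==> ((!h) && (t ==> ((!t) && hit)))) && ((!h) ==> (t ==> ((!t) && hit))))) && ((!h) ==> (t ==> ((!t) && hit)))
  WP_3: (h ==> ((h ==> ((h ==> ((!h) && (t ==> ((!t) && hit)))) && ((!h) ==> (t ==> ((!t) && hit))))) && ((!h) ==> (t ==> ((!t) && hit))))) && ((!h) ==> (t ==> ((!t) && hit)))
So before the loop: (h ==> ((h ==> ((h ==> ((!h) && (t ==> ((!t) && hit)))) && ((!h) ==> (t ==> ((!t) && hit))))) && ((!h) ==> (t ==> ((!t) && hit))))) && ((!h) ==> (t ==> ((!t) && hit)))
Before g := g && (!t): (h ==> ((h ==> ((h ==> ((!h) && (t ==> ((!t) && hit)))) && ((!h) ==> (t ==> ((!t) && hit))))) && ((!h) ==> (t ==> ((!t) && hit))))) && ((!h) ==> (t ==> ((!t) && hit)))
Before havoc hit: (h ==> ((h ==> ((h ==> ((!h) && (t ==> (!t)))) && ((!h) ==> (t ==> (!t))))) && ((!h) ==> (t ==> (!t))))) && ((!h) ==> (t ==> (!t))) && (h ==> ((h ==> ((h ==> ((!h) && (!t))) && ((!h) ==> (!t)))) && ((!h) ==> (!t)))) && ((!h) ==> (!t))
Answer: WP = (h ==> ((h ==> ((h ==> ((!h) && (t ==> (!t)))) && ((!h) ==> (t ==> (!t))))) && ((!h) ==> (t ==> (!t))))) && ((!h) ==> (t ==> (!t))) && (h ==> ((h ==> ((h ==> ((!h) && (!t))) && ((!h) ==> (!t)))) && ((!h) ==> (!t)))) && ((!h) ==> (!t))


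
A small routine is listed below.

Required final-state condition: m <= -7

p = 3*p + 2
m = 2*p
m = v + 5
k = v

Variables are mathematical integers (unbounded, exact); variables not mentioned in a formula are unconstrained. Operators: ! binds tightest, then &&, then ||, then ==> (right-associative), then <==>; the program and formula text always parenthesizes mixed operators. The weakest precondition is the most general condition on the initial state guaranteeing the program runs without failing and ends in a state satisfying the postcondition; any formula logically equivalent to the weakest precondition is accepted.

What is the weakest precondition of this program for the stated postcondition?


Working backward. After the program, m <= -7 must hold.
Before k := v: m <= -7
Before m := v + 5: v <= -12
Before m := 2*p: v <= -12
Before p := 3*p + 2: v <= -12
Answer: WP = v <= -12


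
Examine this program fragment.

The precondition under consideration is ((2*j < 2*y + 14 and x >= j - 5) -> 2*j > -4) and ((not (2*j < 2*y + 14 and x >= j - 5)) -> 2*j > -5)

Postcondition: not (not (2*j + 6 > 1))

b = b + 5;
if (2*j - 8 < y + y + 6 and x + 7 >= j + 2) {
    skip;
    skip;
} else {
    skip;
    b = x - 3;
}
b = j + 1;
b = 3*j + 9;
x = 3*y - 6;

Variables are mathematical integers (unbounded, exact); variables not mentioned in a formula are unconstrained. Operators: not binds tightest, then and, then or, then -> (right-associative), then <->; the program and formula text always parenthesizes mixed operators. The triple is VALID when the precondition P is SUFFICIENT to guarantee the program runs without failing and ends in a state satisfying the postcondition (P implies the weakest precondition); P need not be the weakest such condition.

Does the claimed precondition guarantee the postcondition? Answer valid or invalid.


Working backward. After the program, the postcondition not (not (2*j + 6 > 1)) must hold; in canonical form it is 2*j > -5.
Before x := 3*y - 6: 2*j > -5
Before b := 3*j + 9: 2*j > -5
Before b := j + 1: 2*j > -5
Then branch requires 2*j > -5; else branch requires 2*j > -5.
Before the if: ((2*j < 2*y + 14 and x >= j - 5) -> 2*j > -5) and ((not (2*j < 2*y + 14 and x >= j - 5)) -> 2*j > -5)
Before b := b + 5: ((2*j < 2*y + 14 and x >= j - 5) -> 2*j > -5) and ((not (2*j < 2*y + 14 and x >= j - 5)) -> 2*j > -5)
The weakest precondition is ((2*j < 2*y + 14 and x >= j - 5) -> 2*j > -5) and ((not (2*j < 2*y + 14 and x >= j - 5)) -> 2*j > -5).
Check whether ((2*j < 2*y + 14 and x >= j - 5) -> 2*j > -4) and ((not (2*j < 2*y + 14 and x >= j - 5)) -> 2*j > -5) implies it.
Every state satisfying the precondition satisfies the weakest precondition: the implication holds.
Answer: valid


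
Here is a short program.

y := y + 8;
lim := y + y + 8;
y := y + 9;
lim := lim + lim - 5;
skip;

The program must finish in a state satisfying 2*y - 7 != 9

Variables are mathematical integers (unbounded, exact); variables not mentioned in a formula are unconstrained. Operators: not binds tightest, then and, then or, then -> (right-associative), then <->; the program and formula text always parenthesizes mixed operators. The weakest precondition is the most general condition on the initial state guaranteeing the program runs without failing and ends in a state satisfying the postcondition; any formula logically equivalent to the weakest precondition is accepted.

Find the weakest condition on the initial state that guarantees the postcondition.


Working backward. After the program, the postcondition 2*y - 7 != 9 must hold; in canonical form it is 2*y != 16.
Before skip: 2*y != 16
Before lim := lim + lim - 5: 2*y != 16
Before y := y + 9: 2*y != -2
Before lim := y + y + 8: 2*y != -2
Before y := y + 8: 2*y != -18
Answer: WP = 2*y != -18


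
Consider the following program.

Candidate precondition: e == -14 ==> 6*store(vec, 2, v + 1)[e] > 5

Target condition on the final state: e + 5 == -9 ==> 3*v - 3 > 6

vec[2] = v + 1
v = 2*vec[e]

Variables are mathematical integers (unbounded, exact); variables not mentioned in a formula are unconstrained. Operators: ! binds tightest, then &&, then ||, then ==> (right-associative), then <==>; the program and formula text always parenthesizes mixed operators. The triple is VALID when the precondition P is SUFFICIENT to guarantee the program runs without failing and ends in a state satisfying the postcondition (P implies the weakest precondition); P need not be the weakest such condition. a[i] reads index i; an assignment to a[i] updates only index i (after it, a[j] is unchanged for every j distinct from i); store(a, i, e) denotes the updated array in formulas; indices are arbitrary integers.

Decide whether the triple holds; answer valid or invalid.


Working backward. After the program, the postcondition e + 5 == -9 ==> 3*v - 3 > 6 must hold; in canonical form it is e == -14 ==> 3*v > 9.
Before v := 2*vec[e]: e == -14 ==> 6*vec[e] > 9
Before vec[2] := v + 1: e == -14 ==> 6*store(vec, 2, v + 1)[e] > 9
The weakest precondition is e == -14 ==> 6*store(vec, 2, v + 1)[e] > 9.
Check whether e == -14 ==> 6*store(vec, 2, v + 1)[e] > 5 implies it.
Countermodel: at the initial state e = -14, v = 0, vec = {[-14] = 1, [2] = 1, elsewhere 1}, the precondition holds but the weakest precondition fails.
Answer: invalid


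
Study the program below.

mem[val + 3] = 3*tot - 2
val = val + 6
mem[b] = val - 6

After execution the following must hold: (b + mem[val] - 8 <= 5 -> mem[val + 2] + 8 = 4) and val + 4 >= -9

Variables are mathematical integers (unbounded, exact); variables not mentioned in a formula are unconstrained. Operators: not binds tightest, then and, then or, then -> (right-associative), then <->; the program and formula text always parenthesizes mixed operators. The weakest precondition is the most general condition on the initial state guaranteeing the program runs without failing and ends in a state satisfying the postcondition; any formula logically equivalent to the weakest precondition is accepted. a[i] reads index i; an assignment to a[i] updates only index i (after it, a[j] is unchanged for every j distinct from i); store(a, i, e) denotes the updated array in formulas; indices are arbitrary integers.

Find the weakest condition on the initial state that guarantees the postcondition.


Working backward. After the program, the postcondition (b + mem[val] - 8 <= 5 -> mem[val + 2] + 8 = 4) and val + 4 >= -9 must hold; in canonical form it is (mem[val] + b <= 13 -> mem[val + 2] = -4) and val >= -13.
Before mem[b] := val - 6: (store(mem, b, val - 6)[val] + b <= 13 -> store(mem, b, val - 6)[val + 2] = -4) and val >= -13
Before val := val + 6: (store(mem, b, val)[val + 6] + b <= 13 -> store(mem, b, val)[val + 8] = -4) and val >= -19
Before mem[val + 3] := 3*tot - 2: (store(store(mem, val + 3, 3*tot - 2), b, val)[val + 6] + b <= 13 -> store(store(mem, val + 3, 3*tot - 2), b, val)[val + 8] = -4) and val >= -19
Answer: WP = (store(store(mem, val + 3, 3*tot - 2), b, val)[val + 6] + b <= 13 -> store(store(mem, val + 3, 3*tot - 2), b, val)[val + 8] = -4) and val >= -19


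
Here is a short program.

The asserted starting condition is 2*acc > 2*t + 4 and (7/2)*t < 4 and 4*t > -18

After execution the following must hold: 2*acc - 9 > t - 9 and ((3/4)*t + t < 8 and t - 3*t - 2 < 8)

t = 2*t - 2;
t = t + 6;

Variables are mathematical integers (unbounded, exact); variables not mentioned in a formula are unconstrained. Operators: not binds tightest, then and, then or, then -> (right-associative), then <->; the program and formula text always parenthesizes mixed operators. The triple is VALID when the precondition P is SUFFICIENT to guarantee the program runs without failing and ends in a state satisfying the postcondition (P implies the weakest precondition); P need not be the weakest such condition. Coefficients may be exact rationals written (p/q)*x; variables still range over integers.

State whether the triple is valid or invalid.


Working backward. After the program, the postcondition 2*acc - 9 > t - 9 and ((3/4)*t + t < 8 and t - 3*t - 2 < 8) must hold; in canonical form it is 2*acc > t and (7/4)*t < 8 and 2*t > -10.
Before t := t + 6: 2*acc > t + 6 and (7/4)*t < -5/2 and 2*t > -22
Before t := 2*t - 2: 2*acc > 2*t + 4 and (7/2)*t < 1 and 4*t > -18
The weakest precondition is 2*acc > 2*t + 4 and (7/2)*t < 1 and 4*t > -18.
Check whether 2*acc > 2*t + 4 and (7/2)*t < 4 and 4*t > -18 implies it.
Countermodel: at the initial state acc = 4, t = 1, the precondition holds but the weakest precondition fails.
Answer: invalid


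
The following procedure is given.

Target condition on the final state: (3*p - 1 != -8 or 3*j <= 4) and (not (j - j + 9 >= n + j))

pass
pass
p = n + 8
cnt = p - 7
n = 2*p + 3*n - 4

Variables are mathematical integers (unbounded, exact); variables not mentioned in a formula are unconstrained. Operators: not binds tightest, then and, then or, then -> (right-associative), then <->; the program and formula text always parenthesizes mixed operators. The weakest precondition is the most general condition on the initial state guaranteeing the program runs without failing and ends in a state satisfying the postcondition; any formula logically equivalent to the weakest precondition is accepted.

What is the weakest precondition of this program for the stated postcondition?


Working backward. After the program, the postcondition (3*p - 1 != -8 or 3*j <= 4) and (not (j - j + 9 >= n + j)) must hold; in canonical form it is (3*p != -7 or 3*j <= 4) and (not (j + n <= 9)).
Before n := 2*p + 3*n - 4: (3*p != -7 or 3*j <= 4) and (not (j + 3*n + 2*p <= 13))
Before cnt := p - 7: (3*p != -7 or 3*j <= 4) and (not (j + 3*n + 2*p <= 13))
Before p := n + 8: (3*n != -31 or 3*j <= 4) and (not (j + 5*n <= -3))
Before skip: (3*n != -31 or 3*j <= 4) and (not (j + 5*n <= -3))
Before skip: (3*n != -31 or 3*j <= 4) and (not (j + 5*n <= -3))
Answer: WP = (3*n != -31 or 3*j <= 4) and (not (j + 5*n <= -3))


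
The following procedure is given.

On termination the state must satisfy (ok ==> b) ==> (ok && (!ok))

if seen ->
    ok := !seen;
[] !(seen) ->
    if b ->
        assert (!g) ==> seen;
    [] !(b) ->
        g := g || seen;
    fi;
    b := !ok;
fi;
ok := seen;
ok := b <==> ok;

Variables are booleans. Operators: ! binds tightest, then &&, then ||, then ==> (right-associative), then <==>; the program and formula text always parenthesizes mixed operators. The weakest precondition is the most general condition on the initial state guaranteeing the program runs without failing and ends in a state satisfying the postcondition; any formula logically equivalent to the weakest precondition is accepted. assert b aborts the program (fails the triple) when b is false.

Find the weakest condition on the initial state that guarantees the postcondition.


Working backward. After the program, the postcondition (ok ==> b) ==> (ok && (!ok)) must hold; in canonical form it is !(ok ==> b).
Before ok := b <==> ok: !((b <==> ok) ==> b)
Before ok := seen: !((b <==> seen) ==> b)
Then branch requires !((b <==> seen) ==> b); else branch requires (b ==> (((!g) ==> seen) && (!(((!ok) <==> seen) ==> (!ok))))) && ((!b) ==> (!(((!ok) <==> seen) ==> (!ok)))).
Before the if: (seen ==> (!((b <==> seen) ==> b))) && ((!seen) ==> ((b ==> (((!g) ==> seen) && (!(((!ok) <==> seen) ==> (!ok))))) && ((!b) ==> (!(((!ok) <==> seen) ==> (!ok))))))
Answer: WP = (seen ==> (!((b <==> seen) ==> b))) && ((!seen) ==> ((b ==> (((!g) ==> seen) && (!(((!ok) <==> seen) ==> (!ok))))) && ((!b) ==> (!(((!ok) <==> seen) ==> (!ok))))))
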